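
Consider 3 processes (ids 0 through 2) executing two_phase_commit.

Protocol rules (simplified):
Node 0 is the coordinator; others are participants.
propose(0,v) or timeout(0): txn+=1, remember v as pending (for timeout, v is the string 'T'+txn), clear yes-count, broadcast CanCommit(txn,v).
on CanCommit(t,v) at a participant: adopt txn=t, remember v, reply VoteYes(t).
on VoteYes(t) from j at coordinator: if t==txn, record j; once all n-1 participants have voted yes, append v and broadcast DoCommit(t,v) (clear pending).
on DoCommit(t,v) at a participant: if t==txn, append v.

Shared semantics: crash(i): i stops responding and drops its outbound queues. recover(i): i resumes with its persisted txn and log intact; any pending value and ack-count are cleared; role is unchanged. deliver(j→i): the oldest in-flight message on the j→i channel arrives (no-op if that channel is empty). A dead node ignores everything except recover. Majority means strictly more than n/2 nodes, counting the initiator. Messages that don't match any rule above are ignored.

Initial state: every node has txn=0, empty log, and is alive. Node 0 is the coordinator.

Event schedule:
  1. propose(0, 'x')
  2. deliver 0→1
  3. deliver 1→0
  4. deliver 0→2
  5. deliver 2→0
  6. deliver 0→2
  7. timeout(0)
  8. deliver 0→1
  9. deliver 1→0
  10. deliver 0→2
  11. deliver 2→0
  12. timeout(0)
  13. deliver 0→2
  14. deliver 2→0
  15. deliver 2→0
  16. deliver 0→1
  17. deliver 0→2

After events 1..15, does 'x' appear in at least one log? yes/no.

step 1 propose(0,'x'): 0={coor,t=1,log=-}
step 2 deliver 0→1: 1={part,t=1,log=-}
step 3 deliver 1→0: —
step 4 deliver 0→2: 2={part,t=1,log=-}
step 5 deliver 2→0: 0={coor,t=1,log=x}
step 6 deliver 0→2: 2={part,t=1,log=x}
step 7 timeout(0): 0={coor,t=2,log=x}
step 8 deliver 0→1: 1={part,t=1,log=x}
step 9 deliver 1→0: —
step 10 deliver 0→2: 2={part,t=2,log=x}
step 11 deliver 2→0: —
step 12 timeout(0): 0={coor,t=3,log=x}
step 13 deliver 0→2: 2={part,t=3,log=x}
step 14 deliver 2→0: —
step 15 deliver 2→0: —

yes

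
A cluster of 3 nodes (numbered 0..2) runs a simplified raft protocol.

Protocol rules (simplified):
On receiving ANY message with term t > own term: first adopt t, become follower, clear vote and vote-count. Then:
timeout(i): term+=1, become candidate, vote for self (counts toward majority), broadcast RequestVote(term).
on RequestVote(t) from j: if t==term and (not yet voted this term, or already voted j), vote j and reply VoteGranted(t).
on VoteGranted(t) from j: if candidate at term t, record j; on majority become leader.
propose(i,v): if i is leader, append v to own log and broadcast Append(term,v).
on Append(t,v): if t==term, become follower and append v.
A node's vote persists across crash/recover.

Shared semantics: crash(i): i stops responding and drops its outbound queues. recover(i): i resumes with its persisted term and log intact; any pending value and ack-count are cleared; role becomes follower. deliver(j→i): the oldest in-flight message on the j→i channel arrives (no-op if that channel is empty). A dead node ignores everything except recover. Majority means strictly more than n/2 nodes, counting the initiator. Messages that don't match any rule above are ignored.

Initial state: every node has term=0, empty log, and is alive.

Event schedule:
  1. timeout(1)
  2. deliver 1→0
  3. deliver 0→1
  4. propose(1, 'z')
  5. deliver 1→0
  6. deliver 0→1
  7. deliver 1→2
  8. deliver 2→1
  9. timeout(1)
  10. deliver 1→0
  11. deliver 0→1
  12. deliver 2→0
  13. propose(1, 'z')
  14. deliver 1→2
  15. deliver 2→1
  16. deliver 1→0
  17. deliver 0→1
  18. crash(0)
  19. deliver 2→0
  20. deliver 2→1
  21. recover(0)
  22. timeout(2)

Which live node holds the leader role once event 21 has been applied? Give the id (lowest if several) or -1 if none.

1

[1] timeout(1) → N1(cand t1 [-])
[2] deliver 1→0 → N0(foll t1 [-])
[3] deliver 0→1 → N1(lead t1 [-])
[4] propose(1,'z') → N1(lead t1 [z])
[5] deliver 1→0 → N0(foll t1 [z])
[6] deliver 0→1 → ∅
[7] deliver 1→2 → N2(foll t1 [-])
[8] deliver 2→1 → ∅
[9] timeout(1) → N1(cand t2 [z])
[10] deliver 1→0 → N0(foll t2 [z])
[11] deliver 0→1 → N1(lead t2 [z])
[12] deliver 2→0 → ∅
[13] propose(1,'z') → N1(lead t2 [z,z])
[14] deliver 1→2 → N2(foll t1 [z])
[15] deliver 2→1 → ∅
[16] deliver 1→0 → N0(foll t2 [z,z])
[17] deliver 0→1 → ∅
[18] crash(0) → N0(✗foll t2 [z,z])
[19] deliver 2→0 → ∅
[20] deliver 2→1 → ∅
[21] recover(0) → N0(foll t2 [z,z])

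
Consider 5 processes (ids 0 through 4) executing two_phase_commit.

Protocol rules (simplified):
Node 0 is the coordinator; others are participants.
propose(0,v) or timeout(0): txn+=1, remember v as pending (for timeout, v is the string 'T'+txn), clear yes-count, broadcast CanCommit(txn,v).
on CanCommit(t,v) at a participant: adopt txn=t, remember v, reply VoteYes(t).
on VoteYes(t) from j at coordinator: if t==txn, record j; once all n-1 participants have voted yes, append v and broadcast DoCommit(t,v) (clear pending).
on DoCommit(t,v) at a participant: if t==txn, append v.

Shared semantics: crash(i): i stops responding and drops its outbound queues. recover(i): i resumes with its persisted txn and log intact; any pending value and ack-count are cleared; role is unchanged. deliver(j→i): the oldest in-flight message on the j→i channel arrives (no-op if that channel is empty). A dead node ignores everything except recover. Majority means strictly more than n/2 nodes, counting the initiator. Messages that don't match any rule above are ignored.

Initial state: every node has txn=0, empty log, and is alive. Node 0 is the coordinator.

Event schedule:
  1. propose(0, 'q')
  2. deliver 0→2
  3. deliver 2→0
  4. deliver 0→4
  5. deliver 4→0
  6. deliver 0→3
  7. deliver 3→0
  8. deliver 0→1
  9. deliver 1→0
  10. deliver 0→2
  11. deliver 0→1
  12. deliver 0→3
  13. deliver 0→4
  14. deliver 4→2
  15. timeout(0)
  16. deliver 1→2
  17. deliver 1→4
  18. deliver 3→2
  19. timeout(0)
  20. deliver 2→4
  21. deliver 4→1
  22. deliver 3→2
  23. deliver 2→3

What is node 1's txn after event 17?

1

1. propose(0,'q'):  <0:coor t1 ->
2. deliver 0→2:  <2:part t1 ->
3. deliver 2→0:  nop
4. deliver 0→4:  <4:part t1 ->
5. deliver 4→0:  nop
6. deliver 0→3:  <3:part t1 ->
7. deliver 3→0:  nop
8. deliver 0→1:  <1:part t1 ->
9. deliver 1→0:  <0:coor t1 q>
10. deliver 0→2:  <2:part t1 q>
11. deliver 0→1:  <1:part t1 q>
12. deliver 0→3:  <3:part t1 q>
13. deliver 0→4:  <4:part t1 q>
14. deliver 4→2:  nop
15. timeout(0):  <0:coor t2 q>
16. deliver 1→2:  nop
17. deliver 1→4:  nop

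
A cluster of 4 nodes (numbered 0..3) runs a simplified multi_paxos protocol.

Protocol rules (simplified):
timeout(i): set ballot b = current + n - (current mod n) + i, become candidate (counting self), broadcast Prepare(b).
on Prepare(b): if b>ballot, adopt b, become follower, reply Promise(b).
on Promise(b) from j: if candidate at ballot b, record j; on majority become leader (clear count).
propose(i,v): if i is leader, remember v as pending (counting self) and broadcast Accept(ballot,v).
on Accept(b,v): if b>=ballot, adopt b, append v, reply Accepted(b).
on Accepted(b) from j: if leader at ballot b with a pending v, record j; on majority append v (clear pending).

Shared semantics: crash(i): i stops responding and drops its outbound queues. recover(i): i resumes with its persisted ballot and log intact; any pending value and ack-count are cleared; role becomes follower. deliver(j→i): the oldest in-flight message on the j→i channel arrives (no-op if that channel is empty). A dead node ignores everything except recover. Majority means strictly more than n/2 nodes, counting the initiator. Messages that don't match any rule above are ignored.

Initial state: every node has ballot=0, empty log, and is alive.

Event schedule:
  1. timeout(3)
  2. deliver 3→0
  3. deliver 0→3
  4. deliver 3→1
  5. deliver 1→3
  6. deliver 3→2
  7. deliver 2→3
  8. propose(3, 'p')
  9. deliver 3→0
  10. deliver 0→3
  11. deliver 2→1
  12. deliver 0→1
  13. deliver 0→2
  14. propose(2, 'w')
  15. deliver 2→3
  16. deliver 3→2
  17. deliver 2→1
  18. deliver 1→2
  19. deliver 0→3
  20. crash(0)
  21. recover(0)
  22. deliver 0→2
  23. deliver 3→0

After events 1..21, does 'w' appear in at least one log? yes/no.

1. timeout(3):  <3:cand b7 ->
2. deliver 3→0:  <0:foll b7 ->
3. deliver 0→3:  nop
4. deliver 3→1:  <1:foll b7 ->
5. deliver 1→3:  <3:lead b7 ->
6. deliver 3→2:  <2:foll b7 ->
7. deliver 2→3:  nop
8. propose(3,'p'):  nop
9. deliver 3→0:  <0:foll b7 p>
10. deliver 0→3:  nop
11. deliver 2→1:  nop
12. deliver 0→1:  nop
13. deliver 0→2:  nop
14. propose(2,'w'):  nop
15. deliver 2→3:  nop
16. deliver 3→2:  <2:foll b7 p>
17. deliver 2→1:  nop
18. deliver 1→2:  nop
19. deliver 0→3:  nop
20. crash(0):  <0:✗foll b7 p>
21. recover(0):  <0:foll b7 p>

no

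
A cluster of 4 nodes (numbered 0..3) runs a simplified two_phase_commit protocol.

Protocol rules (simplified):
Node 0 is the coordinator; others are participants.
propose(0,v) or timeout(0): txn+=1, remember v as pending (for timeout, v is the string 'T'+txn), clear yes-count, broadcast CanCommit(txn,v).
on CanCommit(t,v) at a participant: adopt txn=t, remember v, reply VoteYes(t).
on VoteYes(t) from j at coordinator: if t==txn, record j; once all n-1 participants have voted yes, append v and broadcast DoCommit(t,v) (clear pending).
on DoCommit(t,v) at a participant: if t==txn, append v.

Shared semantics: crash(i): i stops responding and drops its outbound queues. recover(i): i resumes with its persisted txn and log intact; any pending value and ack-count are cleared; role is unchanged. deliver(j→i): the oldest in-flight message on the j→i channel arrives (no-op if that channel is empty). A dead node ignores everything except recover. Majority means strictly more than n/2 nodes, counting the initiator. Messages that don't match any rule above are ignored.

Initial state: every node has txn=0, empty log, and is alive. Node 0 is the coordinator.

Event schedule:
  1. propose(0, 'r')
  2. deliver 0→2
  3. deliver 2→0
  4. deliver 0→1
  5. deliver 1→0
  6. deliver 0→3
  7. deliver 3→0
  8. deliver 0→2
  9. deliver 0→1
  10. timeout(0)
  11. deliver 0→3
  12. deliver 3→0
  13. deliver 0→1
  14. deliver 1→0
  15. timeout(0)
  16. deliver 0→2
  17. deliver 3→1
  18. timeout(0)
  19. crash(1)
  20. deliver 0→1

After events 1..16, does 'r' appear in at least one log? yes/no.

[1] propose(0,'r') → N0(coor t1 [-])
[2] deliver 0→2 → N2(part t1 [-])
[3] deliver 2→0 → ∅
[4] deliver 0→1 → N1(part t1 [-])
[5] deliver 1→0 → ∅
[6] deliver 0→3 → N3(part t1 [-])
[7] deliver 3→0 → N0(coor t1 [r])
[8] deliver 0→2 → N2(part t1 [r])
[9] deliver 0→1 → N1(part t1 [r])
[10] timeout(0) → N0(coor t2 [r])
[11] deliver 0→3 → N3(part t1 [r])
[12] deliver 3→0 → ∅
[13] deliver 0→1 → N1(part t2 [r])
[14] deliver 1→0 → ∅
[15] timeout(0) → N0(coor t3 [r])
[16] deliver 0→2 → N2(part t2 [r])

yes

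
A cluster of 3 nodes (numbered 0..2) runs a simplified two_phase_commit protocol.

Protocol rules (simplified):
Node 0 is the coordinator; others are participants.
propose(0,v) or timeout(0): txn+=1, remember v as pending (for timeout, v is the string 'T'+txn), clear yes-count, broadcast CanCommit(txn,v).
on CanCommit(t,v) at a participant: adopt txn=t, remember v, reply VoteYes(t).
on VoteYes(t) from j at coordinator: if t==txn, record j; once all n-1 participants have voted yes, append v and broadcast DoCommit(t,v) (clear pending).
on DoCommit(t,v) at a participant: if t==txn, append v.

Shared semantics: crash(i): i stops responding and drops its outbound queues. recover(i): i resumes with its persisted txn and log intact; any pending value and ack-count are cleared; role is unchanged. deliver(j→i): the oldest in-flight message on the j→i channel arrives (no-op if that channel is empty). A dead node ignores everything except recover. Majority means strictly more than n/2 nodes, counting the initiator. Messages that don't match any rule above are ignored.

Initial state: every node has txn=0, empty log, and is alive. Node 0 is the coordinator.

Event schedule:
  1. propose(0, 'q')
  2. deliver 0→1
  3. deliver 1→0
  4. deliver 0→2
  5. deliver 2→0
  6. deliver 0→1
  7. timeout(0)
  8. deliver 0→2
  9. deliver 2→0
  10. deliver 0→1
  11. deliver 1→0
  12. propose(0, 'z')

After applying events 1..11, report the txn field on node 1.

1. propose(0,'q'):  <0:coor t1 ->
2. deliver 0→1:  <1:part t1 ->
3. deliver 1→0:  nop
4. deliver 0→2:  <2:part t1 ->
5. deliver 2→0:  <0:coor t1 q>
6. deliver 0→1:  <1:part t1 q>
7. timeout(0):  <0:coor t2 q>
8. deliver 0→2:  <2:part t1 q>
9. deliver 2→0:  nop
10. deliver 0→1:  <1:part t2 q>
11. deliver 1→0:  nop

2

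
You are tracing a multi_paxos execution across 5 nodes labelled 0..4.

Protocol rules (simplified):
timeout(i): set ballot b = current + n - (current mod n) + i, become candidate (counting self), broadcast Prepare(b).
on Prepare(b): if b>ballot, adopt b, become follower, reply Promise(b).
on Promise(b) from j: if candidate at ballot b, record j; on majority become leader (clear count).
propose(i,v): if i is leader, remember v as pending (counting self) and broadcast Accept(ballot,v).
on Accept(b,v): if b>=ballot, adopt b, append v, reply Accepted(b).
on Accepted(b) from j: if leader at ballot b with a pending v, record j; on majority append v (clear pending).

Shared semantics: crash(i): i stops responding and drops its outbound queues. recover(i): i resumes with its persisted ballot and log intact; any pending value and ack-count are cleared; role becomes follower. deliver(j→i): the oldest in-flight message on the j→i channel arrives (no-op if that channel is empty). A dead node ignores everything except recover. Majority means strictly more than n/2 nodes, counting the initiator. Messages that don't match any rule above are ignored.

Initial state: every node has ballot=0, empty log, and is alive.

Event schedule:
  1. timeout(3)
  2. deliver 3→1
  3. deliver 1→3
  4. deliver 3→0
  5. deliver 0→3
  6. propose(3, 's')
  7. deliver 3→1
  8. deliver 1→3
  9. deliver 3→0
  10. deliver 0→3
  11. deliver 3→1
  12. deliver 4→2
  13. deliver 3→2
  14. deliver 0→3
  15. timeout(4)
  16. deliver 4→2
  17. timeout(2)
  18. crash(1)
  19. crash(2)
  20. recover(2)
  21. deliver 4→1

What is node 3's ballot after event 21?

8

[1] timeout(3) → N3(cand b8 [-])
[2] deliver 3→1 → N1(foll b8 [-])
[3] deliver 1→3 → ∅
[4] deliver 3→0 → N0(foll b8 [-])
[5] deliver 0→3 → N3(lead b8 [-])
[6] propose(3,'s') → ∅
[7] deliver 3→1 → N1(foll b8 [s])
[8] deliver 1→3 → ∅
[9] deliver 3→0 → N0(foll b8 [s])
[10] deliver 0→3 → N3(lead b8 [s])
[11] deliver 3→1 → ∅
[12] deliver 4→2 → ∅
[13] deliver 3→2 → N2(foll b8 [-])
[14] deliver 0→3 → ∅
[15] timeout(4) → N4(cand b9 [-])
[16] deliver 4→2 → N2(foll b9 [-])
[17] timeout(2) → N2(cand b12 [-])
[18] crash(1) → N1(✗foll b8 [s])
[19] crash(2) → N2(✗cand b12 [-])
[20] recover(2) → N2(foll b12 [-])
[21] deliver 4→1 → ∅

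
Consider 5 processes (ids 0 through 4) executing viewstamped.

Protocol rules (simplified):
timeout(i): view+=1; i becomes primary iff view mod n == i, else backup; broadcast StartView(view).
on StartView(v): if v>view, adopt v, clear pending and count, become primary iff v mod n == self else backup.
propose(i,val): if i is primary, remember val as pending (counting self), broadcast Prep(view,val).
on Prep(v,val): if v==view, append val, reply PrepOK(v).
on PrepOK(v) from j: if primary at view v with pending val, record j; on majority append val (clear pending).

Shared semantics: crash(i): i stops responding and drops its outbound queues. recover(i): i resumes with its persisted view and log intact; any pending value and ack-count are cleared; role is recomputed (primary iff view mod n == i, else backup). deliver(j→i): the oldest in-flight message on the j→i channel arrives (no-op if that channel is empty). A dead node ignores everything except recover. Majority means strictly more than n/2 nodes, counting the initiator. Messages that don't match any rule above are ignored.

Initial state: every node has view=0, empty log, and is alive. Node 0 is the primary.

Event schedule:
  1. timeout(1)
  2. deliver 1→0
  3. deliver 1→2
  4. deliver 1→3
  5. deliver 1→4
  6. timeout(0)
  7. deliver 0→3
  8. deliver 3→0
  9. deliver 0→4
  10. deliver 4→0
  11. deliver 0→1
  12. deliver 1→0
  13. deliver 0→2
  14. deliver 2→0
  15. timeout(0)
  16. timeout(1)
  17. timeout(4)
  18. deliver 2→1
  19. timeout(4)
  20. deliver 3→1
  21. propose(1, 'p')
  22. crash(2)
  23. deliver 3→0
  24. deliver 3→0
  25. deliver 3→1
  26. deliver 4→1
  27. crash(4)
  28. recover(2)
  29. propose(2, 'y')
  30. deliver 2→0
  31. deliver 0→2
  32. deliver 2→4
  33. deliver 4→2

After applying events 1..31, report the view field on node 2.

after 1 — timeout(1): n1:prim/v1/[-]
after 2 — deliver 1→0: n0:back/v1/[-]
after 3 — deliver 1→2: n2:back/v1/[-]
after 4 — deliver 1→3: n3:back/v1/[-]
after 5 — deliver 1→4: n4:back/v1/[-]
after 6 — timeout(0): n0:back/v2/[-]
after 7 — deliver 0→3: n3:back/v2/[-]
after 8 — deliver 3→0: ·
after 9 — deliver 0→4: n4:back/v2/[-]
after 10 — deliver 4→0: ·
after 11 — deliver 0→1: n1:back/v2/[-]
after 12 — deliver 1→0: ·
after 13 — deliver 0→2: n2:prim/v2/[-]
after 14 — deliver 2→0: ·
after 15 — timeout(0): n0:back/v3/[-]
after 16 — timeout(1): n1:back/v3/[-]
after 17 — timeout(4): n4:back/v3/[-]
after 18 — deliver 2→1: ·
after 19 — timeout(4): n4:prim/v4/[-]
after 20 — deliver 3→1: ·
after 21 — propose(1,'p'): ·
after 22 — crash(2): n2:✗prim/v2/[-]
after 23 — deliver 3→0: ·
after 24 — deliver 3→0: ·
after 25 — deliver 3→1: ·
after 26 — deliver 4→1: ·
after 27 — crash(4): n4:✗prim/v4/[-]
after 28 — recover(2): n2:prim/v2/[-]
after 29 — propose(2,'y'): ·
after 30 — deliver 2→0: ·
after 31 — deliver 0→2: n2:back/v3/[-]

3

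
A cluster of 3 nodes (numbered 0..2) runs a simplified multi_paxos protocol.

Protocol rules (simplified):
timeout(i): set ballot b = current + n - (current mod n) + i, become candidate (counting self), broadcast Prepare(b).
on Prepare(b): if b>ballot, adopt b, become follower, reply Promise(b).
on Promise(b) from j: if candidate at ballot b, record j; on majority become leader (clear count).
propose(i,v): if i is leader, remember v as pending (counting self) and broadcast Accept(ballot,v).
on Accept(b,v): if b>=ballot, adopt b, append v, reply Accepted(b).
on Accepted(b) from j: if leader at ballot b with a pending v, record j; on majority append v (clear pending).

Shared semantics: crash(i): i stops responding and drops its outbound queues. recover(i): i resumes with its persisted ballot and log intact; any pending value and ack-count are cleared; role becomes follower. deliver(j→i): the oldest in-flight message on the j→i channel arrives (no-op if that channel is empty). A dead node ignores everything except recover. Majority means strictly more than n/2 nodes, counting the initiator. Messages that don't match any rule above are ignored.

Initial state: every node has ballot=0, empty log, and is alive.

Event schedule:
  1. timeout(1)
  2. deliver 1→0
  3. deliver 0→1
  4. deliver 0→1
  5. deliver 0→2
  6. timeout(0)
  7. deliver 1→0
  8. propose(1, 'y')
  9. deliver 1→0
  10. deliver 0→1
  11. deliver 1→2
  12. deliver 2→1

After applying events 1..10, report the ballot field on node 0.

1. timeout(1):  <1:cand b4 ->
2. deliver 1→0:  <0:foll b4 ->
3. deliver 0→1:  <1:lead b4 ->
4. deliver 0→1:  nop
5. deliver 0→2:  nop
6. timeout(0):  <0:cand b6 ->
7. deliver 1→0:  nop
8. propose(1,'y'):  nop
9. deliver 1→0:  nop
10. deliver 0→1:  <1:foll b6 ->

6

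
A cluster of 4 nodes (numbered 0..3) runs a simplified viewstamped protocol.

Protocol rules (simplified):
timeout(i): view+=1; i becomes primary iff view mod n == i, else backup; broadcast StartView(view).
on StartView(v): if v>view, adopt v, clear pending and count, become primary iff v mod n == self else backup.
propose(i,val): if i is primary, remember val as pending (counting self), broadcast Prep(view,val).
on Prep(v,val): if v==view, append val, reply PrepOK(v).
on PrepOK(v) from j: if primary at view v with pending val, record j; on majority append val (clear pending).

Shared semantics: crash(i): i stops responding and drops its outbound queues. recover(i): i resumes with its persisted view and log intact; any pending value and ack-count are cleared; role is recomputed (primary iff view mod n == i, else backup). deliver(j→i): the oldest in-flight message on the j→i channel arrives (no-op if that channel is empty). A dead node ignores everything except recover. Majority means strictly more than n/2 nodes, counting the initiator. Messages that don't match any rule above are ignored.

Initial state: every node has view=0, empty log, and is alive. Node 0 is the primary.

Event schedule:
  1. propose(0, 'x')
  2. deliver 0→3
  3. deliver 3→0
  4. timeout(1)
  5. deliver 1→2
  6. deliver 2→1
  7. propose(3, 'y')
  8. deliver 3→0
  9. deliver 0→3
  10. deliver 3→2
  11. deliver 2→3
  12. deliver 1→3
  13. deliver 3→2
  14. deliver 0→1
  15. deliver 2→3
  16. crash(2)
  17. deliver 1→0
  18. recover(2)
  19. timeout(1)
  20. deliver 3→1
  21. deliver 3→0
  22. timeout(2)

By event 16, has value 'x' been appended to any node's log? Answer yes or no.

e1 propose(0,'x'): ·
e2 deliver 0→3: 3[back,v=0,x]
e3 deliver 3→0: ·
e4 timeout(1): 1[prim,v=1,-]
e5 deliver 1→2: 2[back,v=1,-]
e6 deliver 2→1: ·
e7 propose(3,'y'): ·
e8 deliver 3→0: ·
e9 deliver 0→3: ·
e10 deliver 3→2: ·
e11 deliver 2→3: ·
e12 deliver 1→3: 3[back,v=1,x]
e13 deliver 3→2: ·
e14 deliver 0→1: ·
e15 deliver 2→3: ·
e16 crash(2): 2[✗back,v=1,-]

yes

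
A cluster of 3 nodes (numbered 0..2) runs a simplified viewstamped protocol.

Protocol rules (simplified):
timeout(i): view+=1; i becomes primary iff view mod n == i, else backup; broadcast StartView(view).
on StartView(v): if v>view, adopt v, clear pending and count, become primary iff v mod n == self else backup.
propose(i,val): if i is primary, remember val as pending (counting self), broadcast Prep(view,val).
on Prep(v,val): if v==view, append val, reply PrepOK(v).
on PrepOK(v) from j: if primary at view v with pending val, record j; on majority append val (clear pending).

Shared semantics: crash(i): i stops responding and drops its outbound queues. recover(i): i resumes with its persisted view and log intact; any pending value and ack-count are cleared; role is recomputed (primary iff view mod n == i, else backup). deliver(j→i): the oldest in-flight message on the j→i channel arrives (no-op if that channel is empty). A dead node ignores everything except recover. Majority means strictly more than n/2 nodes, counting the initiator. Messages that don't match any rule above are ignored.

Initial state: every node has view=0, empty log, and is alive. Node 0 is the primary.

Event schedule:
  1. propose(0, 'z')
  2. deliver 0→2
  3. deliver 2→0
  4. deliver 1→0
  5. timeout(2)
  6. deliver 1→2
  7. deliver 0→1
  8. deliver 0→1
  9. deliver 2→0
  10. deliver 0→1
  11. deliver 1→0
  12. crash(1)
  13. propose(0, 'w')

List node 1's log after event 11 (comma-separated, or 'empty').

z

after 1 — propose(0,'z'): ·
after 2 — deliver 0→2: n2:back/v0/[z]
after 3 — deliver 2→0: n0:prim/v0/[z]
after 4 — deliver 1→0: ·
after 5 — timeout(2): n2:back/v1/[z]
after 6 — deliver 1→2: ·
after 7 — deliver 0→1: n1:back/v0/[z]
after 8 — deliver 0→1: ·
after 9 — deliver 2→0: n0:back/v1/[z]
after 10 — deliver 0→1: ·
after 11 — deliver 1→0: ·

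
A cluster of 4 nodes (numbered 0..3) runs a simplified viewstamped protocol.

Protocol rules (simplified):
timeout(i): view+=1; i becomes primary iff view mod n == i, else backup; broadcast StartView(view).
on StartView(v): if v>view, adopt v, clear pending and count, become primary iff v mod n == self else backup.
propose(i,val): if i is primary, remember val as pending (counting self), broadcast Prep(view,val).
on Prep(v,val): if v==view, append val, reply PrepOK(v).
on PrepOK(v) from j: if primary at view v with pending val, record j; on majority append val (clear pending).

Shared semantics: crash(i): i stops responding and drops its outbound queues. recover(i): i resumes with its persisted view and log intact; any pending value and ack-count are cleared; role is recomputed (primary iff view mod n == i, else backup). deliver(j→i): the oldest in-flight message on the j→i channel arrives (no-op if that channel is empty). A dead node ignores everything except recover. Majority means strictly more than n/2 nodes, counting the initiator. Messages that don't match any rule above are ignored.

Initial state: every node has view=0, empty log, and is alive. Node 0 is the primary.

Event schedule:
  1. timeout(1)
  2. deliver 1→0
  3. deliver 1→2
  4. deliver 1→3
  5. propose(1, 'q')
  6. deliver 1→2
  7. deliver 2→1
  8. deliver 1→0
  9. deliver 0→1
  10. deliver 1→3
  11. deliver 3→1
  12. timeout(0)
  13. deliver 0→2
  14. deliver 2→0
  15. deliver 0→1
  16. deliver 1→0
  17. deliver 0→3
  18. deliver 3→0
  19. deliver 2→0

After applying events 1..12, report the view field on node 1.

1

1. timeout(1):  <1:prim v1 ->
2. deliver 1→0:  <0:back v1 ->
3. deliver 1→2:  <2:back v1 ->
4. deliver 1→3:  <3:back v1 ->
5. propose(1,'q'):  nop
6. deliver 1→2:  <2:back v1 q>
7. deliver 2→1:  nop
8. deliver 1→0:  <0:back v1 q>
9. deliver 0→1:  <1:prim v1 q>
10. deliver 1→3:  <3:back v1 q>
11. deliver 3→1:  nop
12. timeout(0):  <0:back v2 q>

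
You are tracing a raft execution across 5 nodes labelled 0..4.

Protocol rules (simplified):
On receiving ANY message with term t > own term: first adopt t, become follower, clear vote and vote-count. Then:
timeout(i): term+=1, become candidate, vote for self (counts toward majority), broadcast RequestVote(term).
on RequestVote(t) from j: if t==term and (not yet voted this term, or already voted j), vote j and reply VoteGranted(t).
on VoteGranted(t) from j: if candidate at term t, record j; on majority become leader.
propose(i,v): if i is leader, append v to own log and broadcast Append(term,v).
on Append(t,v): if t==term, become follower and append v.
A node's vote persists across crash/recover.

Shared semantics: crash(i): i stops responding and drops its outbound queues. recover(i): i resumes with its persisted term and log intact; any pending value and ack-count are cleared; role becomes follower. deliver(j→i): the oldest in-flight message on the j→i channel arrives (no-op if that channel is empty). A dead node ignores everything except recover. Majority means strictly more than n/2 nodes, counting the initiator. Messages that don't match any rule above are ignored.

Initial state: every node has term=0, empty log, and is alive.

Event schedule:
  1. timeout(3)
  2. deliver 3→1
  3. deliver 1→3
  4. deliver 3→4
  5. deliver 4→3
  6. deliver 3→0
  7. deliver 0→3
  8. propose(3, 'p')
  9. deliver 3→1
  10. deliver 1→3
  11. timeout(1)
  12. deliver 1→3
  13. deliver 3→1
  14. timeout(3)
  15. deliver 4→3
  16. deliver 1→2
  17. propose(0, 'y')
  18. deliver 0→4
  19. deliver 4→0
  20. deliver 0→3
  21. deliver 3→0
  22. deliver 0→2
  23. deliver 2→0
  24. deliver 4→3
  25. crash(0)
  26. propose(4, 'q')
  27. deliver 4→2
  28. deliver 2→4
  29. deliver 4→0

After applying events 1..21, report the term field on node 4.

1

after 1 — timeout(3): n3:cand/t1/[-]
after 2 — deliver 3→1: n1:foll/t1/[-]
after 3 — deliver 1→3: ·
after 4 — deliver 3→4: n4:foll/t1/[-]
after 5 — deliver 4→3: n3:lead/t1/[-]
after 6 — deliver 3→0: n0:foll/t1/[-]
after 7 — deliver 0→3: ·
after 8 — propose(3,'p'): n3:lead/t1/[p]
after 9 — deliver 3→1: n1:foll/t1/[p]
after 10 — deliver 1→3: ·
after 11 — timeout(1): n1:cand/t2/[p]
after 12 — deliver 1→3: n3:foll/t2/[p]
after 13 — deliver 3→1: ·
after 14 — timeout(3): n3:cand/t3/[p]
after 15 — deliver 4→3: ·
after 16 — deliver 1→2: n2:foll/t2/[-]
after 17 — propose(0,'y'): ·
after 18 — deliver 0→4: ·
after 19 — deliver 4→0: ·
after 20 — deliver 0→3: ·
after 21 — deliver 3→0: n0:foll/t1/[p]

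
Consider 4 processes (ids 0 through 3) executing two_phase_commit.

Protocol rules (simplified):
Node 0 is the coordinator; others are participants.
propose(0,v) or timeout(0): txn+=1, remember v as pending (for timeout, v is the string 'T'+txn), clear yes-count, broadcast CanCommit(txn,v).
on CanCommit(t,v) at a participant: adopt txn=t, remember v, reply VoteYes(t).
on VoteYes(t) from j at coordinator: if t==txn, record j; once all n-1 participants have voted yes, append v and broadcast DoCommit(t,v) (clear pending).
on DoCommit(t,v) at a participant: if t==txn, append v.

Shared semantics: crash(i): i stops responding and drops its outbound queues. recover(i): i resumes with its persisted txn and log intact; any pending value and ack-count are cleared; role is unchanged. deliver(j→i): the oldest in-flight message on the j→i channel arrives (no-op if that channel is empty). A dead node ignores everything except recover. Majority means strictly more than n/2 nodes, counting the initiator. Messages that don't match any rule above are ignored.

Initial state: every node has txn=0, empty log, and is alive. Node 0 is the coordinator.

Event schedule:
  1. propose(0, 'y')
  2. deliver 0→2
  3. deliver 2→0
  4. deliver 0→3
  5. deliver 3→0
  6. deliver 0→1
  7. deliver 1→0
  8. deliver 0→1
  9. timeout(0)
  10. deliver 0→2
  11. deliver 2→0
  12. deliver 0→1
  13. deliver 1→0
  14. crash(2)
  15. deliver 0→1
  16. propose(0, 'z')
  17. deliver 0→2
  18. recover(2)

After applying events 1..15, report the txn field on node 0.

2

1. propose(0,'y'):  <0:coor t1 ->
2. deliver 0→2:  <2:part t1 ->
3. deliver 2→0:  nop
4. deliver 0→3:  <3:part t1 ->
5. deliver 3→0:  nop
6. deliver 0→1:  <1:part t1 ->
7. deliver 1→0:  <0:coor t1 y>
8. deliver 0→1:  <1:part t1 y>
9. timeout(0):  <0:coor t2 y>
10. deliver 0→2:  <2:part t1 y>
11. deliver 2→0:  nop
12. deliver 0→1:  <1:part t2 y>
13. deliver 1→0:  nop
14. crash(2):  <2:✗part t1 y>
15. deliver 0→1:  nop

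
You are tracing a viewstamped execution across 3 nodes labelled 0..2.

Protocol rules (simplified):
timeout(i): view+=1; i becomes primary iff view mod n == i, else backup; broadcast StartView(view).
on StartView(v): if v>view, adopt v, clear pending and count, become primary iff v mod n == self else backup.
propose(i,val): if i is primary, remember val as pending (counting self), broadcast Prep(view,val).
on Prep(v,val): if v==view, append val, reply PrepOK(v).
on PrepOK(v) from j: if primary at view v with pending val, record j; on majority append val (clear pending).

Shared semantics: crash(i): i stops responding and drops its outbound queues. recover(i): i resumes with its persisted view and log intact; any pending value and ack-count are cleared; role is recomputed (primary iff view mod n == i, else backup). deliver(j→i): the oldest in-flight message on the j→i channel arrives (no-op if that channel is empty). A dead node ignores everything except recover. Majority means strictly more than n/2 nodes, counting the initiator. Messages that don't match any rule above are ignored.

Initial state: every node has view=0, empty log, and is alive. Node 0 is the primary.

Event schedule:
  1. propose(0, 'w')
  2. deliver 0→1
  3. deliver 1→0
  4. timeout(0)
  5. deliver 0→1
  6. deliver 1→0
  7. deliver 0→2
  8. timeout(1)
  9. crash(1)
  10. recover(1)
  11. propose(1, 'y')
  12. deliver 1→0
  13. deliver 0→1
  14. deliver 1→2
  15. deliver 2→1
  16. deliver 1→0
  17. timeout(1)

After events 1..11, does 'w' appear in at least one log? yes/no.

yes

1. propose(0,'w'):  nop
2. deliver 0→1:  <1:back v0 w>
3. deliver 1→0:  <0:prim v0 w>
4. timeout(0):  <0:back v1 w>
5. deliver 0→1:  <1:prim v1 w>
6. deliver 1→0:  nop
7. deliver 0→2:  <2:back v0 w>
8. timeout(1):  <1:back v2 w>
9. crash(1):  <1:✗back v2 w>
10. recover(1):  <1:back v2 w>
11. propose(1,'y'):  nop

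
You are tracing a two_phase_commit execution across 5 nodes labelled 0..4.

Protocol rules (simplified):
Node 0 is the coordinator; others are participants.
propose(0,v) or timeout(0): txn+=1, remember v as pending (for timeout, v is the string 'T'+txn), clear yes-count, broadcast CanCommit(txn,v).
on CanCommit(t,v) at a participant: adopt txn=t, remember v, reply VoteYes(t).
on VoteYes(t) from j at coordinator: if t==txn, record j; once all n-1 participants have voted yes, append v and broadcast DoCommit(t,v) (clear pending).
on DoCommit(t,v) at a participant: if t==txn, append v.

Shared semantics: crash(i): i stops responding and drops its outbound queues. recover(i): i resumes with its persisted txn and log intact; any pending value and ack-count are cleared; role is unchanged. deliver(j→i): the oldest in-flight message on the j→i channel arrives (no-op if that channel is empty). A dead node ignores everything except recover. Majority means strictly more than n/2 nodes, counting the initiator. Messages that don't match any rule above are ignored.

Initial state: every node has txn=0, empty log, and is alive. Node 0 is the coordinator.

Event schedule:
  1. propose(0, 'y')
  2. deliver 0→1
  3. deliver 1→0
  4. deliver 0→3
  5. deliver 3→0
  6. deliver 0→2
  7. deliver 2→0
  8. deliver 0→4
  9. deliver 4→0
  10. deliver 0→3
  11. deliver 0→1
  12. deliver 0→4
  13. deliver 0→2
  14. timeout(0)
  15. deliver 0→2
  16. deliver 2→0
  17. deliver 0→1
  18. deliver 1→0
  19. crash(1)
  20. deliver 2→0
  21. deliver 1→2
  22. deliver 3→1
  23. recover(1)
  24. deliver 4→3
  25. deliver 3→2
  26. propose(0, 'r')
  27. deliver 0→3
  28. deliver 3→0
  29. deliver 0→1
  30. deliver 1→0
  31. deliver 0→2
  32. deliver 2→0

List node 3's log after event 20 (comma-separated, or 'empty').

step 1 propose(0,'y'): 0={coor,t=1,log=-}
step 2 deliver 0→1: 1={part,t=1,log=-}
step 3 deliver 1→0: —
step 4 deliver 0→3: 3={part,t=1,log=-}
step 5 deliver 3→0: —
step 6 deliver 0→2: 2={part,t=1,log=-}
step 7 deliver 2→0: —
step 8 deliver 0→4: 4={part,t=1,log=-}
step 9 deliver 4→0: 0={coor,t=1,log=y}
step 10 deliver 0→3: 3={part,t=1,log=y}
step 11 deliver 0→1: 1={part,t=1,log=y}
step 12 deliver 0→4: 4={part,t=1,log=y}
step 13 deliver 0→2: 2={part,t=1,log=y}
step 14 timeout(0): 0={coor,t=2,log=y}
step 15 deliver 0→2: 2={part,t=2,log=y}
step 16 deliver 2→0: —
step 17 deliver 0→1: 1={part,t=2,log=y}
step 18 deliver 1→0: —
step 19 crash(1): 1={✗part,t=2,log=y}
step 20 deliver 2→0: —

y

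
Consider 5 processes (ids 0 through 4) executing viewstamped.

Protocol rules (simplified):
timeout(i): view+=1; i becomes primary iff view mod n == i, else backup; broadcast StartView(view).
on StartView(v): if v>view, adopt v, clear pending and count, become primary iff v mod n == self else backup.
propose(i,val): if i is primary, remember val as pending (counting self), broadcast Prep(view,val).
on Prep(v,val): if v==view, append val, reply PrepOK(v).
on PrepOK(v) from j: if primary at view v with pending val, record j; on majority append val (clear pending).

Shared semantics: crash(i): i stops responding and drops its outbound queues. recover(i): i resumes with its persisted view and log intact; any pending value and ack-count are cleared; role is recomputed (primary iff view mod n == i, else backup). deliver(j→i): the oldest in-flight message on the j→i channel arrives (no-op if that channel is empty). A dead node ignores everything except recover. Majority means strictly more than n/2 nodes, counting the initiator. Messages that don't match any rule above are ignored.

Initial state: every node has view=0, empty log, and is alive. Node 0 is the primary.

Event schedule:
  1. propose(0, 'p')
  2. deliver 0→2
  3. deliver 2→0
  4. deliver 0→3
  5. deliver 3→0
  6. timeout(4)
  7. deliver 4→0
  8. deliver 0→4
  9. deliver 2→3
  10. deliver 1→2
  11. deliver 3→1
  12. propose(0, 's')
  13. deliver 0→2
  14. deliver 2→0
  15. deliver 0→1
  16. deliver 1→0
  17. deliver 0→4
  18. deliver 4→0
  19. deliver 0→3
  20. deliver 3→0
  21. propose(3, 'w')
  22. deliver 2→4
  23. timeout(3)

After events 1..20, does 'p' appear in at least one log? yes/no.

after 1 — propose(0,'p'): ·
after 2 — deliver 0→2: n2:back/v0/[p]
after 3 — deliver 2→0: ·
after 4 — deliver 0→3: n3:back/v0/[p]
after 5 — deliver 3→0: n0:prim/v0/[p]
after 6 — timeout(4): n4:back/v1/[-]
after 7 — deliver 4→0: n0:back/v1/[p]
after 8 — deliver 0→4: ·
after 9 — deliver 2→3: ·
after 10 — deliver 1→2: ·
after 11 — deliver 3→1: ·
after 12 — propose(0,'s'): ·
after 13 — deliver 0→2: ·
after 14 — deliver 2→0: ·
after 15 — deliver 0→1: n1:back/v0/[p]
after 16 — deliver 1→0: ·
after 17 — deliver 0→4: ·
after 18 — deliver 4→0: ·
after 19 — deliver 0→3: ·
after 20 — deliver 3→0: ·

yes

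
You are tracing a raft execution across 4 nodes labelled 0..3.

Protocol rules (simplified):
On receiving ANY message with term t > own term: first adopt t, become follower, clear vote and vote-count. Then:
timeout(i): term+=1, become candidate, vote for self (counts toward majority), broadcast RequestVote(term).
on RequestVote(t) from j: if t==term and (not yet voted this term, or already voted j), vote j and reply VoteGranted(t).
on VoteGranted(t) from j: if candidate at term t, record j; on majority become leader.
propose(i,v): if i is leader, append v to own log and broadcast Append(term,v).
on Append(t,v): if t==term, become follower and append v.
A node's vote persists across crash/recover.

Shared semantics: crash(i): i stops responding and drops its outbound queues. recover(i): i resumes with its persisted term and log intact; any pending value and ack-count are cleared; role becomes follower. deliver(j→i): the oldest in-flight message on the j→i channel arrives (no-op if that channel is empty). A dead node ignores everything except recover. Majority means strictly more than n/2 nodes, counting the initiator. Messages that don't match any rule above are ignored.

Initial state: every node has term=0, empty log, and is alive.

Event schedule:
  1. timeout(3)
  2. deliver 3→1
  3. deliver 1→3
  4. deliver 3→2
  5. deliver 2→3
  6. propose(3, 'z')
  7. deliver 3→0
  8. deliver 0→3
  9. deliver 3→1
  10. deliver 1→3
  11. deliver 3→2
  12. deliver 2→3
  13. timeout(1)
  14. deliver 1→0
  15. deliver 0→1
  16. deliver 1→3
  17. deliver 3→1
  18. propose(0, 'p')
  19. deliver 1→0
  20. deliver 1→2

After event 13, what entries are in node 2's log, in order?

z

1. timeout(3):  <3:cand t1 ->
2. deliver 3→1:  <1:foll t1 ->
3. deliver 1→3:  nop
4. deliver 3→2:  <2:foll t1 ->
5. deliver 2→3:  <3:lead t1 ->
6. propose(3,'z'):  <3:lead t1 z>
7. deliver 3→0:  <0:foll t1 ->
8. deliver 0→3:  nop
9. deliver 3→1:  <1:foll t1 z>
10. deliver 1→3:  nop
11. deliver 3→2:  <2:foll t1 z>
12. deliver 2→3:  nop
13. timeout(1):  <1:cand t2 z>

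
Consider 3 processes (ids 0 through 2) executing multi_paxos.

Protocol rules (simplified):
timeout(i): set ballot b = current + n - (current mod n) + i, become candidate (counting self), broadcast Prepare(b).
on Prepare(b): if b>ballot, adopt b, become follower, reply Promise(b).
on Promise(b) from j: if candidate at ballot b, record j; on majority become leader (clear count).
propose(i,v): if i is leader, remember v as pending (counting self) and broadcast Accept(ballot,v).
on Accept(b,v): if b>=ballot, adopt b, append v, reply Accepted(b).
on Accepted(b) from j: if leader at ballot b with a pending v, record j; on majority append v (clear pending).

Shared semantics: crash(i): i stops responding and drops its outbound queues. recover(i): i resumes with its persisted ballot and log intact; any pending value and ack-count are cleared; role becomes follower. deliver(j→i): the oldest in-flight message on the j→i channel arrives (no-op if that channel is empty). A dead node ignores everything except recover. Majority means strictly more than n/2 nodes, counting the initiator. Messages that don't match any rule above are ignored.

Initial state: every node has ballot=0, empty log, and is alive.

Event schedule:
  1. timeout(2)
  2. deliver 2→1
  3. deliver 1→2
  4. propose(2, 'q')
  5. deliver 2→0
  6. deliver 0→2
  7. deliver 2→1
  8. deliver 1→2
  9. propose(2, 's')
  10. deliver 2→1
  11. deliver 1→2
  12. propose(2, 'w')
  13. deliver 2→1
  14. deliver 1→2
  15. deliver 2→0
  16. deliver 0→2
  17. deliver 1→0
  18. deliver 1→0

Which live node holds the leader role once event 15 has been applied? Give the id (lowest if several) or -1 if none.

2

after 1 — timeout(2): n2:cand/b5/[-]
after 2 — deliver 2→1: n1:foll/b5/[-]
after 3 — deliver 1→2: n2:lead/b5/[-]
after 4 — propose(2,'q'): ·
after 5 — deliver 2→0: n0:foll/b5/[-]
after 6 — deliver 0→2: ·
after 7 — deliver 2→1: n1:foll/b5/[q]
after 8 — deliver 1→2: n2:lead/b5/[q]
after 9 — propose(2,'s'): ·
after 10 — deliver 2→1: n1:foll/b5/[q,s]
after 11 — deliver 1→2: n2:lead/b5/[q,s]
after 12 — propose(2,'w'): ·
after 13 — deliver 2→1: n1:foll/b5/[q,s,w]
after 14 — deliver 1→2: n2:lead/b5/[q,s,w]
after 15 — deliver 2→0: n0:foll/b5/[q]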